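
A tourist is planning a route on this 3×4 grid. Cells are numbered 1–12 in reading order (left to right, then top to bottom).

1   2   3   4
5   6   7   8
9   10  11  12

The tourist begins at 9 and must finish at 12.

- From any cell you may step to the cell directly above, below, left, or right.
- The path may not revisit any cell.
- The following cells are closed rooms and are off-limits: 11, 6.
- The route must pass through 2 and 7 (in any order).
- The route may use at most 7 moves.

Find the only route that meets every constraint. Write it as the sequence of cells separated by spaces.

9 5 1 2 3 7 8 12

Any route must reach 2 and 7 and still end at 12 within 7 moves, so the order of the required stops is forced.
Route from 9: 2× up (reaching 1), 2× right (reaching 3), down to 7, right to 8, down to 12 — 7 moves in all.
Check: all required cells visited; 7 ≤ 7 moves.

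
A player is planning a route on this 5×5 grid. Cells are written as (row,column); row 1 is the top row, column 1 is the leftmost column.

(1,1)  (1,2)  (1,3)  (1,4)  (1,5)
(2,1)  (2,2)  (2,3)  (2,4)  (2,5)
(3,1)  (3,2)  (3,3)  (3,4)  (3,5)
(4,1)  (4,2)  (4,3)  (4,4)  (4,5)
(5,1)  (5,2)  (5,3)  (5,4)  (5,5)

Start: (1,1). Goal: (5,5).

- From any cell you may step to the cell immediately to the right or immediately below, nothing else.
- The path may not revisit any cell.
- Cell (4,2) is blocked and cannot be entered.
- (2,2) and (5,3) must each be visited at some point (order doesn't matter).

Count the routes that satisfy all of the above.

4

A right/down-only route from (1,1) to (5,5) makes exactly 4 down-moves and 4 right-moves in some order.
With no other constraints that would be C(8,4) = 70 routes.
A monotone route can only reach the required cells in the order (2,2), (5,3), so split there and multiply the segment counts (each segment already excludes blocked cells): (1,1)→(2,2): 2; (2,2)→(5,3): 2; (5,3)→(5,5): 1; product = 4.
That gives 4 routes.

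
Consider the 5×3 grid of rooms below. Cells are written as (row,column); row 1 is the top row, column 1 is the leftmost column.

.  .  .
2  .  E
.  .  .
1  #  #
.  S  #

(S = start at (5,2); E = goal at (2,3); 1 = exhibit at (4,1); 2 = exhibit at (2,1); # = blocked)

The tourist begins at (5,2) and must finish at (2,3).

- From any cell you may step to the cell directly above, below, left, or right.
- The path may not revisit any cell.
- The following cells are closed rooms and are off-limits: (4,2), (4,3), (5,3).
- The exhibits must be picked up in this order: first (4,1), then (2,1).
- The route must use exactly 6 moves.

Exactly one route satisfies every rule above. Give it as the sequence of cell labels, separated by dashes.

The waypoints must appear in the order (4,1), (2,1), with no cell reused.
Route from (5,2): left 1 to (5,1), up 3 to (2,1), right 2 to (2,3) — 6 moves in all.
Check: order respected (1 at step 2, 2 at step 4); 6 moves as required.

(5,2) - (5,1) - (4,1) - (3,1) - (2,1) - (2,2) - (2,3)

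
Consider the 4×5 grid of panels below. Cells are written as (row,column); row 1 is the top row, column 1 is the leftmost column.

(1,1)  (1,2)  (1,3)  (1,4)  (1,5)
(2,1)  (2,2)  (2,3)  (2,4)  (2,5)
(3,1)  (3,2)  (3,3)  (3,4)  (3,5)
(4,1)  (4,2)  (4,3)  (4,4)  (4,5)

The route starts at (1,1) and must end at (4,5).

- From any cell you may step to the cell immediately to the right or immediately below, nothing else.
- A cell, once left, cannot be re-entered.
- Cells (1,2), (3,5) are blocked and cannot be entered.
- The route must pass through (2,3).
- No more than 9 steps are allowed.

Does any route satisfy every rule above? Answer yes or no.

One route that works: (1,1) → (2,1) → (2,2) → (2,3) → (3,3) → (4,3) → (4,4) → (4,5).

yes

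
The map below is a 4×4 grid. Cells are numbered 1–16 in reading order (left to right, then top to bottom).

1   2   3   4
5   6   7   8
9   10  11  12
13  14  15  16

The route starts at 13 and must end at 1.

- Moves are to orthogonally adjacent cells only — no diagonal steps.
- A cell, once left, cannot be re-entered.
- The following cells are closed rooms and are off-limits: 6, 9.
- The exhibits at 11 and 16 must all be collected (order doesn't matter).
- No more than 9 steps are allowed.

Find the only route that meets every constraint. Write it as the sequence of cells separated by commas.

Any route must reach 11 and 16 and still end at 1 within 9 moves, so the order of the required stops is forced.
Route from 13: right 3 to 16, up 1 to 12, left 1 to 11, up 2 to 3, left 2 to 1 — 9 moves in all.
Check: all required cells visited; 9 ≤ 9 moves.

13, 14, 15, 16, 12, 11, 7, 3, 2, 1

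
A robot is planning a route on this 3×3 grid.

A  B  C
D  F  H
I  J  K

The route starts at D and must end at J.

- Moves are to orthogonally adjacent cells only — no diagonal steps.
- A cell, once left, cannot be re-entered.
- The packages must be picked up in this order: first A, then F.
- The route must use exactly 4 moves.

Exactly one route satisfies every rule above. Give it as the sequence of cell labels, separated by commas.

D, A, B, F, J

The waypoints must appear in the order A, F, with no cell reused.
Route from D: up to A, right to B, 2× down (reaching J) — 4 moves in all.
Check: order respected (A at step 1, F at step 3); 4 moves as required.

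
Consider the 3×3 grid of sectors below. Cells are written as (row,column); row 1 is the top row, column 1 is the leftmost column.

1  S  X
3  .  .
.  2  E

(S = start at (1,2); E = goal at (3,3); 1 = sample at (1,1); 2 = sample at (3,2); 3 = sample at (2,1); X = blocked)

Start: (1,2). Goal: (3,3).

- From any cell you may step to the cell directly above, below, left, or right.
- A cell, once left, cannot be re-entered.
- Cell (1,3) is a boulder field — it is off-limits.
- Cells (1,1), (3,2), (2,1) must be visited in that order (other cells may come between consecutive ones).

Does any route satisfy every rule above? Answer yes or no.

no

Ignoring the required order, 3 revisit-free routes from (1,2) to (3,3) pass through all of (1,1), (3,2), and (2,1); the waypoint orders that occur are (1,1) → (2,1) → (3,2) (3) — never (1,1) → (3,2) → (2,1).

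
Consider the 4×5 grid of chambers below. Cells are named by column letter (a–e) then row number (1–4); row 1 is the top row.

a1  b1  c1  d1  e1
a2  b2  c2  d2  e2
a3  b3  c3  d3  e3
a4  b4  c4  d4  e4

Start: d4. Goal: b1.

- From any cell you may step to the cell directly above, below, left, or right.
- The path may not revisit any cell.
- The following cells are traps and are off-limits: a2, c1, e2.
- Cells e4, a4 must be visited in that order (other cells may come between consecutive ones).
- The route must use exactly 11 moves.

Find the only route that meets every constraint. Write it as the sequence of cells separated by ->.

d4 -> e4 -> e3 -> d3 -> c3 -> c4 -> b4 -> a4 -> a3 -> b3 -> b2 -> b1

The waypoints must appear in the order e4, a4, with no cell reused.
Route from d4: right 1 to e4, up 1 to e3, left 2 to c3, down 1 to c4, left 2 to a4, up 1 to a3, right 1 to b3, up 2 to b1 — 11 moves in all.
Check: order respected (e4 at step 1, a4 at step 7); 11 moves as required.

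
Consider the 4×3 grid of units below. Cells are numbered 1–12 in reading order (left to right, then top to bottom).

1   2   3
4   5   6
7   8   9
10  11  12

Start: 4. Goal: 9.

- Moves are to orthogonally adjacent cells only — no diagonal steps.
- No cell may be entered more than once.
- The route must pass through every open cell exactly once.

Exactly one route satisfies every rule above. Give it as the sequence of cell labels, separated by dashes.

4 - 1 - 2 - 3 - 6 - 5 - 8 - 7 - 10 - 11 - 12 - 9

Need to visit all 12 open cells exactly once, starting at 4 and ending at 9.
Route from 4: up to 1, 2× right (reaching 3), down to 6, left to 5, down to 8, left to 7, down to 10, 2× right (reaching 12), up to 9 — 11 moves in all.
Check: all 12 open cells covered.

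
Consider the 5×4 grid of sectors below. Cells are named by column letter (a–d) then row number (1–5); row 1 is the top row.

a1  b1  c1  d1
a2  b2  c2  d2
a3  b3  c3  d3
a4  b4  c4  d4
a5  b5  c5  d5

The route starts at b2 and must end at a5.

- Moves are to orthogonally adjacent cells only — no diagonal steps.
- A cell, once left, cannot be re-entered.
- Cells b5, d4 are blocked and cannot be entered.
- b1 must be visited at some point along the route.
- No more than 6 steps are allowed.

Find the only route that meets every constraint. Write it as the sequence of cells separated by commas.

b2, b1, a1, a2, a3, a4, a5

The budget equals the shortest possible length, so every move has to be on a shortest route through the required cells.
Route from b2: up to b1, left to a1, 4× down (reaching a5) — 6 moves in all.
Check: all required cells visited; 6 ≤ 6 moves.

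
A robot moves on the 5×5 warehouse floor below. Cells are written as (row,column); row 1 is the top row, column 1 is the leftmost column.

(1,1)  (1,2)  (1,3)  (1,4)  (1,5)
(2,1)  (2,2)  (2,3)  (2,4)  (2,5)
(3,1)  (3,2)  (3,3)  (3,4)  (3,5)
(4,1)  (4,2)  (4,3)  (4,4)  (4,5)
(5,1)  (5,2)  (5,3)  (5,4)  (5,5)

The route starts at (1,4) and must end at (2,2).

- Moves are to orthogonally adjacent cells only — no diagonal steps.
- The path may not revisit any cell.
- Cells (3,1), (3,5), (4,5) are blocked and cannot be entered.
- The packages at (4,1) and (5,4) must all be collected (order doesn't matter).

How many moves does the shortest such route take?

Any route passes through (4,1) and (5,4) in some order between (1,4) and (2,2). Summing Manhattan distances along each leg and taking the cheapest ordering ((1,4) → (5,4) → (4,1) → (2,2)) gives a lower bound of 4 + 4 + 3 = 11 moves.
A route of 11 moves achieves this: (1,4) → (2,4) → (3,4) → (4,4) → (5,4) → (5,3) → (5,2) → (5,1) → (4,1) → (4,2) → (3,2) → (2,2).
Since 11 matches the lower bound, it is optimal.

11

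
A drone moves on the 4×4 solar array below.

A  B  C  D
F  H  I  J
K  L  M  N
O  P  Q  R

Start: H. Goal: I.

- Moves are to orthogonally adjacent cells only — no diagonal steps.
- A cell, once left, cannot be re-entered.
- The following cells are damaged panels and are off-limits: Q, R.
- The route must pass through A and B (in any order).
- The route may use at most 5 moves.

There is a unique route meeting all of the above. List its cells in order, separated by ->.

Any route must reach A and B and still end at I within 5 moves, so the order of the required stops is forced.
Route from H: left 1 to F, up 1 to A, right 2 to C, down 1 to I — 5 moves in all.
Check: all required cells visited; 5 ≤ 5 moves.

H -> F -> A -> B -> C -> I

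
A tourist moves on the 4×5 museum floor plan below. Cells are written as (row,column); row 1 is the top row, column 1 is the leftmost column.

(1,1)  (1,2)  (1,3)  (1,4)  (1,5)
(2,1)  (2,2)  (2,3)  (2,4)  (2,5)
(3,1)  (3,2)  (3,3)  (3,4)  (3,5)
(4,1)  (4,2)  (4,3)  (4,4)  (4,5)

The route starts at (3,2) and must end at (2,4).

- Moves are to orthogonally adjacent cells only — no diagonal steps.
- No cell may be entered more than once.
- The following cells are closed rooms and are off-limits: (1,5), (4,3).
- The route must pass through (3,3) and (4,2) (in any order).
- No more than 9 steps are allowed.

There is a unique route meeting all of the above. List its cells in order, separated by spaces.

The budget equals the shortest possible length, so every move has to be on a shortest route through the required cells.
Route from (3,2): down 1 to (4,2), left 1 to (4,1), up 2 to (2,1), right 2 to (2,3), down 1 to (3,3), right 1 to (3,4), up 1 to (2,4) — 9 moves in all.
Check: all required cells visited; 9 ≤ 9 moves.

(3,2) (4,2) (4,1) (3,1) (2,1) (2,2) (2,3) (3,3) (3,4) (2,4)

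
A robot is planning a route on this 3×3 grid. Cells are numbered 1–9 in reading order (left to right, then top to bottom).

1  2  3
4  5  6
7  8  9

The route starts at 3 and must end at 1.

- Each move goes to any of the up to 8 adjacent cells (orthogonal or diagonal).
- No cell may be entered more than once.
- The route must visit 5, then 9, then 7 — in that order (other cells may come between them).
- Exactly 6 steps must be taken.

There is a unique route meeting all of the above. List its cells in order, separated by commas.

The waypoints must appear in the order 5, 9, 7, with no cell reused.
Route from 3: down-left 1 to 5, down-right 1 to 9, left 2 to 7, up 2 to 1 — 6 moves in all.
Check: order respected (5 at step 1, 9 at step 2, 7 at step 4); 6 moves as required.

3, 5, 9, 8, 7, 4, 1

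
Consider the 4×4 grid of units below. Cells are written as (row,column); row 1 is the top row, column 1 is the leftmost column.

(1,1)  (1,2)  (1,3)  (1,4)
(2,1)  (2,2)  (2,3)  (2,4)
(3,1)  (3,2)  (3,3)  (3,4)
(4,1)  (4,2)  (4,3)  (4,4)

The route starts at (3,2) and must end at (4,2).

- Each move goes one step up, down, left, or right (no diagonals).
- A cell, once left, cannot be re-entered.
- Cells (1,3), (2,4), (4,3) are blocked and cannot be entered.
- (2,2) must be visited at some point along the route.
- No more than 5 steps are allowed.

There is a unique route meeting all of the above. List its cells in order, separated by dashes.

The 5-move cap with required stops at (2,2) leaves no slack for detours.
Route from (3,2): up to (2,2), left to (2,1), 2× down (reaching (4,1)), right to (4,2) — 5 moves in all.
Check: all required cells visited; 5 ≤ 5 moves.

(3,2) - (2,2) - (2,1) - (3,1) - (4,1) - (4,2)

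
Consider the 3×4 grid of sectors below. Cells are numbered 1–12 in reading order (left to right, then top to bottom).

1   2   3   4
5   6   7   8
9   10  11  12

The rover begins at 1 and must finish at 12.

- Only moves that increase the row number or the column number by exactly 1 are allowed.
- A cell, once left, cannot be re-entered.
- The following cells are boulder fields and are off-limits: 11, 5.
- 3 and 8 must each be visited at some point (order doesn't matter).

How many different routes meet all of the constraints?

2

A right/down-only route from 1 to 12 makes exactly 2 down-moves and 3 right-moves in some order.
With no other constraints that would be C(5,2) = 10 routes.
A monotone route can only reach the required cells in the order 3, 8, so split there and multiply the segment counts (each segment already excludes blocked cells): 1→3: 1; 3→8: 2; 8→12: 1; product = 2.
That gives 2 routes.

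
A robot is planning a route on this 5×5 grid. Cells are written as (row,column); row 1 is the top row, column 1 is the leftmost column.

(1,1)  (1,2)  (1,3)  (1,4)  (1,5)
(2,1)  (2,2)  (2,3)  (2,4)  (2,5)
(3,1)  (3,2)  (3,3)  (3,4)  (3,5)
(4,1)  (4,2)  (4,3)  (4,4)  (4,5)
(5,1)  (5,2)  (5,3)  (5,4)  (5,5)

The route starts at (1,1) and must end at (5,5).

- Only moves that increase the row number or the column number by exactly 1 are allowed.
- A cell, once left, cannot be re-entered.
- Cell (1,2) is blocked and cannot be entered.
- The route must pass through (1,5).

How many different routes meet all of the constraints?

0

A right/down-only route from (1,1) to (5,5) makes exactly 4 down-moves and 4 right-moves in some order.
With no other constraints that would be C(8,4) = 70 routes.
Split at (1,5) and multiply the segment counts (each segment already excludes blocked cells): (1,1)→(1,5): 0; (1,5)→(5,5): 1; product = 0.
No route satisfies every constraint, so the count is 0.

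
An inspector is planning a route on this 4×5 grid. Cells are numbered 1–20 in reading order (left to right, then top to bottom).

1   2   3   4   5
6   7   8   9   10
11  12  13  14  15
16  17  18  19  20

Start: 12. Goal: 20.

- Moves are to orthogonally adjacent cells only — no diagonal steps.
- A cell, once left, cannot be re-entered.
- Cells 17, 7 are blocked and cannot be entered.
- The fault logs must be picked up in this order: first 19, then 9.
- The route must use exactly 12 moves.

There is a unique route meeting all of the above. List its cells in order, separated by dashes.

12 - 13 - 18 - 19 - 14 - 9 - 8 - 3 - 4 - 5 - 10 - 15 - 20

The waypoints must appear in the order 19, 9, with no cell reused.
Route from 12: right 1 to 13, down 1 to 18, right 1 to 19, up 2 to 9, left 1 to 8, up 1 to 3, right 2 to 5, down 3 to 20 — 12 moves in all.
Check: order respected (19 at step 3, 9 at step 5); 12 moves as required.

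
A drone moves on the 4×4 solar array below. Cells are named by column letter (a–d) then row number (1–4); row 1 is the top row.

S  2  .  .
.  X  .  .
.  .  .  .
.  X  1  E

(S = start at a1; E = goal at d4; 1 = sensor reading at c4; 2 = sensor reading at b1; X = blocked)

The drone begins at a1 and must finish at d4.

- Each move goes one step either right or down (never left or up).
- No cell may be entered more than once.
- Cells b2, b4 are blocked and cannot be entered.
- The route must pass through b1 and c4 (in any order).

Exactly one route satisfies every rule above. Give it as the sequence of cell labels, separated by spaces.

Moves only go right or down, so the column and row indices never decrease.
Route from a1: right 2 to c1, down 3 to c4, right 1 to d4 — 6 moves in all.
Check: all required cells visited.

a1 b1 c1 c2 c3 c4 d4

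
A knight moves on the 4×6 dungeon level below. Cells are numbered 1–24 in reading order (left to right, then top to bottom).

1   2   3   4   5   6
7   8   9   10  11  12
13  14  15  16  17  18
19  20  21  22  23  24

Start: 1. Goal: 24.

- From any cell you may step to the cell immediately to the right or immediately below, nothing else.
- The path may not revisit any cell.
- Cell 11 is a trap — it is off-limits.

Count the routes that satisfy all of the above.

41

A right/down-only route from 1 to 24 makes exactly 3 down-moves and 5 right-moves in some order.
With no other constraints that would be C(8,3) = 56 routes.
Subtract routes through each blocked cell (inclusion–exclusion for overlaps): − through 11: 15 → 41.
That gives 41 routes.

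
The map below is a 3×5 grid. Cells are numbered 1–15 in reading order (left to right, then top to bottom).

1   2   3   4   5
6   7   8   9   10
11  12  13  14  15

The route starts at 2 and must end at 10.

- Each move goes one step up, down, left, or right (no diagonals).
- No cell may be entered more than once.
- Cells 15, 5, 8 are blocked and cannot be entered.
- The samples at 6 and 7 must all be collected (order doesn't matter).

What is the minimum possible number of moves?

Any route passes through 6 and 7 in some order between 2 and 10. Summing Manhattan distances along each leg and taking the cheapest ordering (2 → 6 → 7 → 10) gives a lower bound of 2 + 1 + 3 = 6 moves.
That bound ignores the blocked cells. Measuring each leg by the fewest moves that actually steer around them (2→6: 2; 6→7: 1; 7→10: 5) raises the lower bound to 8.
A route of 8 moves exists: 2 → 7 → 6 → 11 → 12 → 13 → 14 → 9 → 10.
Since 8 matches that lower bound, it is optimal.

8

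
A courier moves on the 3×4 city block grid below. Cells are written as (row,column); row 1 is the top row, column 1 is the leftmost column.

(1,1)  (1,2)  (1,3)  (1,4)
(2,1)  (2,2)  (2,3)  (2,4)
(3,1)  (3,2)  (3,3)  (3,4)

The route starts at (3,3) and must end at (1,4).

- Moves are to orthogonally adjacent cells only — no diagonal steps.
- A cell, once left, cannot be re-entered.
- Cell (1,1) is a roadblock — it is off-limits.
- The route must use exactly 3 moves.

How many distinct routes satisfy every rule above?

3

Need simple routes of exactly 3 moves from (3,3) to (1,4) (Manhattan distance 3, so 0 moves are spent on a detour and 0 undoing it).
Enumerating: (3,3) (2,3) (1,3) (1,4) | (3,3) (2,3) (2,4) (1,4) | (3,3) (3,4) (2,4) (1,4).
That gives 3 routes.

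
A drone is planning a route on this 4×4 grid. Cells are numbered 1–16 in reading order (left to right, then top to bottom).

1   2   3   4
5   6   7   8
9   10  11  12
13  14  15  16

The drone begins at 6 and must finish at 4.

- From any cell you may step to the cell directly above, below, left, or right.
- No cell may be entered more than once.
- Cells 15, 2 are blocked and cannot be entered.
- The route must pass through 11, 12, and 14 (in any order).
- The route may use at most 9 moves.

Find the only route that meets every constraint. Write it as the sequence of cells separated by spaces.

Any route must reach 11, 12, and 14 and still end at 4 within 9 moves, so the order of the required stops is forced.
Route from 6: left to 5, 2× down (reaching 13), right to 14, up to 10, 2× right (reaching 12), 2× up (reaching 4) — 9 moves in all.
Check: all required cells visited; 9 ≤ 9 moves.

6 5 9 13 14 10 11 12 8 4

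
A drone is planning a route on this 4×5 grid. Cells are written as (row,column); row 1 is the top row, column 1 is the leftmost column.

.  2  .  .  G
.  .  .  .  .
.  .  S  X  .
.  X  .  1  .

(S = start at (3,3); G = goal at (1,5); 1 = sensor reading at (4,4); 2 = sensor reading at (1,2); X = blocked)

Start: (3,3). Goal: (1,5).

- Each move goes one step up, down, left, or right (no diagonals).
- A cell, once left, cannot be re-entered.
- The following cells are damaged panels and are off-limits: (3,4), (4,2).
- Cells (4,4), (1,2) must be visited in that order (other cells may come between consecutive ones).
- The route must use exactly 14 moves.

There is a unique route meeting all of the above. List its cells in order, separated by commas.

The waypoints must appear in the order (4,4), (1,2), with no cell reused.
Route from (3,3): down to (4,3), 2× right (reaching (4,5)), 2× up (reaching (2,5)), 4× left (reaching (2,1)), up to (1,1), 4× right (reaching (1,5)) — 14 moves in all.
Check: order respected (1 at step 2, 2 at step 11); 14 moves as required.

(3,3), (4,3), (4,4), (4,5), (3,5), (2,5), (2,4), (2,3), (2,2), (2,1), (1,1), (1,2), (1,3), (1,4), (1,5)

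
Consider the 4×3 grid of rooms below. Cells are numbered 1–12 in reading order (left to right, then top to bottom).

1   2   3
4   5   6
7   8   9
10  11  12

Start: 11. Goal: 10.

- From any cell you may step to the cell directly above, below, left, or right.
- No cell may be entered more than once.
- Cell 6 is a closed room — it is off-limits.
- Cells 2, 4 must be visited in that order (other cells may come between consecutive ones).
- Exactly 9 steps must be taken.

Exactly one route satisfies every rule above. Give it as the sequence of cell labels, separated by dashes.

11 - 12 - 9 - 8 - 5 - 2 - 1 - 4 - 7 - 10

The waypoints must appear in the order 2, 4, with no cell reused.
Route from 11: right 1 to 12, up 1 to 9, left 1 to 8, up 2 to 2, left 1 to 1, down 3 to 10 — 9 moves in all.
Check: order respected (2 at step 5, 4 at step 7); 9 moves as required.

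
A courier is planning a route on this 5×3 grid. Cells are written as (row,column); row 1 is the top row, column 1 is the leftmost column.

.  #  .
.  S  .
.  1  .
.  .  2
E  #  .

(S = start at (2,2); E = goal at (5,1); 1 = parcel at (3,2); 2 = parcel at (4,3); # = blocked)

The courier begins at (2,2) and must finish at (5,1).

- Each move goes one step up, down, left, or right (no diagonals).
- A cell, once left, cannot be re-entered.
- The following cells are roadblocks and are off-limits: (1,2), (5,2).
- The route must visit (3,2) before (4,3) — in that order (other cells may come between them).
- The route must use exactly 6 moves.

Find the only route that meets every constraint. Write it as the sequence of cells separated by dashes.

The waypoints must appear in the order (3,2), (4,3), with no cell reused.
Route from (2,2): down 1 to (3,2), right 1 to (3,3), down 1 to (4,3), left 2 to (4,1), down 1 to (5,1) — 6 moves in all.
Check: order respected (1 at step 1, 2 at step 3); 6 moves as required.

(2,2) - (3,2) - (3,3) - (4,3) - (4,2) - (4,1) - (5,1)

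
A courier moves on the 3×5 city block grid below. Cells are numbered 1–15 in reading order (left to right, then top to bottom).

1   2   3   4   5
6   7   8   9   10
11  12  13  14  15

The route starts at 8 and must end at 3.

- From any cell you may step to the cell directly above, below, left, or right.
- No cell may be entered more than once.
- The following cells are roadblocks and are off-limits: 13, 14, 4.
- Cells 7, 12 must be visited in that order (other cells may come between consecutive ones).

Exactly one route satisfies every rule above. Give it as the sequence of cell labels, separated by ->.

The waypoints must appear in the order 7, 12, with no cell reused.
Route from 8: left 1 to 7, down 1 to 12, left 1 to 11, up 2 to 1, right 2 to 3 — 7 moves in all.
Check: order respected (7 at step 1, 12 at step 2).

8 -> 7 -> 12 -> 11 -> 6 -> 1 -> 2 -> 3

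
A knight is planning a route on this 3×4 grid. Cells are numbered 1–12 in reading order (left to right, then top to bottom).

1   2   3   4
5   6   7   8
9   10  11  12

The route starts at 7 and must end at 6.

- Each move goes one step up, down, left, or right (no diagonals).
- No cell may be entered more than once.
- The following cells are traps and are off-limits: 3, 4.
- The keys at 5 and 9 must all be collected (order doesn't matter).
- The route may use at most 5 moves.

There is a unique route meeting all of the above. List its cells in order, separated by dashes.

Any route must reach 5 and 9 and still end at 6 within 5 moves, so the order of the required stops is forced.
Route from 7: down 1 to 11, left 2 to 9, up 1 to 5, right 1 to 6 — 5 moves in all.
Check: all required cells visited; 5 ≤ 5 moves.

7 - 11 - 10 - 9 - 5 - 6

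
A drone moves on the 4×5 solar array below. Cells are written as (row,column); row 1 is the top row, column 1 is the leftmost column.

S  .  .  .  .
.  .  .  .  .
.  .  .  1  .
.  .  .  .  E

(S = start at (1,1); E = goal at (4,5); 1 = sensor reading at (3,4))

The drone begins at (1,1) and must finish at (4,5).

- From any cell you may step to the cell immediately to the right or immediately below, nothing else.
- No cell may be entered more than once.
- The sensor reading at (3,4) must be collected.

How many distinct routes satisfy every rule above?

A right/down-only route from (1,1) to (4,5) makes exactly 3 down-moves and 4 right-moves in some order.
With no other constraints that would be C(7,3) = 35 routes.
Split at (3,4) and multiply the segment counts: (1,1)→(3,4): 10; (3,4)→(4,5): 2; product = 20.
That gives 20 routes.

20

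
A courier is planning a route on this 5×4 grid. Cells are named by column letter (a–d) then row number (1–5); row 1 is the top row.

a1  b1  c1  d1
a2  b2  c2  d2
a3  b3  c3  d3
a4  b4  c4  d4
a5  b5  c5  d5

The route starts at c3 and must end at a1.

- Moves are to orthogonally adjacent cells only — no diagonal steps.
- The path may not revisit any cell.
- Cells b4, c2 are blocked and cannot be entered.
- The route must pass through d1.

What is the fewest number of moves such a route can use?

6

Any route passes through d1 somewhere between c3 and a1. Summing Manhattan distances along the two legs (c3 → d1 → a1) gives a lower bound of 3 + 3 = 6 moves.
A route of 6 moves achieves this: c3 → d3 → d2 → d1 → c1 → b1 → a1.
Since 6 matches the lower bound, it is optimal.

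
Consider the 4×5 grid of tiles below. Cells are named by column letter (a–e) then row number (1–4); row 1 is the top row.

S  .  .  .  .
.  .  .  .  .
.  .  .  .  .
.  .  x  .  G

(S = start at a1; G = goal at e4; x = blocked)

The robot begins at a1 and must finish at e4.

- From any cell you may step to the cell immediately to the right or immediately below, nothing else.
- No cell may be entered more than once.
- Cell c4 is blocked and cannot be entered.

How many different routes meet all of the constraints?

A right/down-only route from a1 to e4 makes exactly 3 down-moves and 4 right-moves in some order.
With no other constraints that would be C(7,3) = 35 routes.
Subtract routes through each blocked cell (inclusion–exclusion for overlaps): − through c4: 10 → 25.
That gives 25 routes.

25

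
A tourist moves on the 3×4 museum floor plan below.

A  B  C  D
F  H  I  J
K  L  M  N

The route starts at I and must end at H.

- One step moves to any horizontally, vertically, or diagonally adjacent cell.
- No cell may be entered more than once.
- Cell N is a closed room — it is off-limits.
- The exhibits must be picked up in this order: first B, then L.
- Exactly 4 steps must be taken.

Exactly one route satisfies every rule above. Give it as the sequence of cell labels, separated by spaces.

I B F L H

The waypoints must appear in the order B, L, with no cell reused.
Route from I: up-left to B, down-left to F, down-right to L, up to H — 4 moves in all.
Check: order respected (B at step 1, L at step 3); 4 moves as required.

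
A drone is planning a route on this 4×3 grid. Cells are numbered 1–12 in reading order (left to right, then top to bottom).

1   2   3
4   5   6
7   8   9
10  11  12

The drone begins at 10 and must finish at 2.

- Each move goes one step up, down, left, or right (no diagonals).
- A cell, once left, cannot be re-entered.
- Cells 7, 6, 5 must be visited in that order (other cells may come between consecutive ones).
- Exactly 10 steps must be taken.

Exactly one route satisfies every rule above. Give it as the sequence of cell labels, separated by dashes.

The waypoints must appear in the order 7, 6, 5, with no cell reused.
Route from 10: up to 7, right to 8, down to 11, right to 12, 2× up (reaching 6), 2× left (reaching 4), up to 1, right to 2 — 10 moves in all.
Check: order respected (7 at step 1, 6 at step 6, 5 at step 7); 10 moves as required.

10 - 7 - 8 - 11 - 12 - 9 - 6 - 5 - 4 - 1 - 2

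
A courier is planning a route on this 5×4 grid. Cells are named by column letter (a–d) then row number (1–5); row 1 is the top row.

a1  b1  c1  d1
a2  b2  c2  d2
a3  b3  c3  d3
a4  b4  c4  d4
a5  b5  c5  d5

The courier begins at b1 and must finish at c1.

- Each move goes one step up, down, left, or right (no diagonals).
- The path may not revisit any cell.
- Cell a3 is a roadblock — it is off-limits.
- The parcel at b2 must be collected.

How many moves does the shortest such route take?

3

Any route passes through b2 somewhere between b1 and c1. Summing Manhattan distances along the two legs (b1 → b2 → c1) gives a lower bound of 1 + 2 = 3 moves.
A route of 3 moves achieves this: b1 → b2 → c2 → c1.
Since 3 matches the lower bound, it is optimal.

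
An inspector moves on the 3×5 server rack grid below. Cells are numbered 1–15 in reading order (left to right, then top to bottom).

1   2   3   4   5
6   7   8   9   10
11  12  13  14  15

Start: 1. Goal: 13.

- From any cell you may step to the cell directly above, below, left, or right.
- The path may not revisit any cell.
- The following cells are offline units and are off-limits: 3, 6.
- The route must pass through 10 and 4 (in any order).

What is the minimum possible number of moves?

10

Any route passes through 10 and 4 in some order between 1 and 13. Summing Manhattan distances along each leg and taking the cheapest ordering (1 → 4 → 10 → 13) gives a lower bound of 3 + 2 + 3 = 8 moves.
That bound ignores the blocked cells. Measuring each leg by the fewest moves that actually steer around them (1→10: 5; 10→4: 2; 4→13: 3) raises the lower bound to 10.
A route of 10 moves exists: 1 → 2 → 7 → 8 → 9 → 4 → 5 → 10 → 15 → 14 → 13.
Since 10 matches that lower bound, it is optimal.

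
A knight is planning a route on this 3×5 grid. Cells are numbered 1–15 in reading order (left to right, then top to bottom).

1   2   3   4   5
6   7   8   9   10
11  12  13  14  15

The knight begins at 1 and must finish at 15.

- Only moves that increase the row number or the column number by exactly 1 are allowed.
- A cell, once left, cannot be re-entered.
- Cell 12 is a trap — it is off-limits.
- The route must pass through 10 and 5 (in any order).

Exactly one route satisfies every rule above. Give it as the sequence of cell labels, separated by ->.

Moves only go right or down, so the column and row indices never decrease.
Route from 1: right 4 to 5, down 2 to 15 — 6 moves in all.
Check: all required cells visited.

1 -> 2 -> 3 -> 4 -> 5 -> 10 -> 15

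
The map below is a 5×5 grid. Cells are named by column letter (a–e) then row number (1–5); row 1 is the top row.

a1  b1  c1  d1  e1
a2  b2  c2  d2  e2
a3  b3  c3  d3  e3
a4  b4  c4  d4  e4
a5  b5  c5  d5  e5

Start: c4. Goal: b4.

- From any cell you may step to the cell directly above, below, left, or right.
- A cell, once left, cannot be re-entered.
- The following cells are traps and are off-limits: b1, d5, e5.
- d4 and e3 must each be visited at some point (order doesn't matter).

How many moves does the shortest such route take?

7

Any route passes through d4 and e3 in some order between c4 and b4. Summing Manhattan distances along each leg and taking the cheapest ordering (c4 → e3 → d4 → b4) gives a lower bound of 3 + 2 + 2 = 7 moves.
A route of 7 moves achieves this: c4 → d4 → e4 → e3 → d3 → c3 → b3 → b4.
Since 7 matches the lower bound, it is optimal.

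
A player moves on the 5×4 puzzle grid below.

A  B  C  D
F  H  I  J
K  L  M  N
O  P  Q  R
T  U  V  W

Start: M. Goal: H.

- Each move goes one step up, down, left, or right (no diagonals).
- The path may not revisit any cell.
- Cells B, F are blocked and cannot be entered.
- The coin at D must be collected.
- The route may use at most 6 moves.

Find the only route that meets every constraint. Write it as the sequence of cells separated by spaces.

The budget equals the shortest possible length, so every move has to be on a shortest route through the required cells.
Route from M: right 1 to N, up 2 to D, left 1 to C, down 1 to I, left 1 to H — 6 moves in all.
Check: all required cells visited; 6 ≤ 6 moves.

M N J D C I H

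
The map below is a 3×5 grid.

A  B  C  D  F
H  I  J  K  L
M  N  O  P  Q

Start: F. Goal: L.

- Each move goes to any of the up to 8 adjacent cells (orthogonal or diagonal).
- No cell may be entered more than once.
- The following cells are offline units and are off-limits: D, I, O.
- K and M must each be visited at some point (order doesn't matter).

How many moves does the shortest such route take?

Any route passes through K and M in some order between F and L. Summing Chebyshev distances along each leg and taking the cheapest ordering (F → K → M → L) gives a lower bound of 1 + 3 + 4 = 8 moves.
The shortest route satisfying every rule uses 9 moves: F → K → C → B → H → M → N → J → P → L.
The no-revisit rule (legs can't share cells) pushes the minimum above the 8-move bound; an exhaustive check rules out every length from 8 to 8, leaving 9 as the minimum.

9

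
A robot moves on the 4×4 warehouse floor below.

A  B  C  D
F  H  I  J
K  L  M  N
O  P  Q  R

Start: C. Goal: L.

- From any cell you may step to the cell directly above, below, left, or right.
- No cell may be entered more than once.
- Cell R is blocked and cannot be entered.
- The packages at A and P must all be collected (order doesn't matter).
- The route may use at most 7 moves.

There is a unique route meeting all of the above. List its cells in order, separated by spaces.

C B A F K O P L

The budget equals the shortest possible length, so every move has to be on a shortest route through the required cells.
Route from C: left 2 to A, down 3 to O, right 1 to P, up 1 to L — 7 moves in all.
Check: all required cells visited; 7 ≤ 7 moves.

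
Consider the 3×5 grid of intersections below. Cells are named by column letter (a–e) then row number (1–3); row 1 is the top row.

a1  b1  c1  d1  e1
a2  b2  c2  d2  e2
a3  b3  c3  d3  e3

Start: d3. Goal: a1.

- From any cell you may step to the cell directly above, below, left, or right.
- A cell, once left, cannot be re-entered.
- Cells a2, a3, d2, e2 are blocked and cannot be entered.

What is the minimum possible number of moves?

5

The Manhattan distance from d3 to a1 is |3−1| + |4−1| = 5, so at least 5 moves are needed.
A route of 5 moves achieves this: d3 → c3 → c2 → c1 → b1 → a1.
Since 5 matches the lower bound, it is optimal.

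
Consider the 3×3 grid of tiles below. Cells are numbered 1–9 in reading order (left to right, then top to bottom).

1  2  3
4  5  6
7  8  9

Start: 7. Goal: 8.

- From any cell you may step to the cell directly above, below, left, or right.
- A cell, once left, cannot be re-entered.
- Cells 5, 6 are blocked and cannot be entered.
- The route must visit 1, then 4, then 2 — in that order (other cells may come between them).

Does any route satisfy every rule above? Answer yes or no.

no

Every way from 1 onward to 8 runs back through 7, which the route has already used — so it cannot be completed without a revisit.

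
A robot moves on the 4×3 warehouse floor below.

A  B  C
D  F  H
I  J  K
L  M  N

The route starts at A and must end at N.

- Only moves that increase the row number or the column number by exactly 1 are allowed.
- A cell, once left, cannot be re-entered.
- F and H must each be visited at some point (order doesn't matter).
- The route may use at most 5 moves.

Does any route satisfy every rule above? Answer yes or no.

One route that works: A → D → F → H → K → N.

yes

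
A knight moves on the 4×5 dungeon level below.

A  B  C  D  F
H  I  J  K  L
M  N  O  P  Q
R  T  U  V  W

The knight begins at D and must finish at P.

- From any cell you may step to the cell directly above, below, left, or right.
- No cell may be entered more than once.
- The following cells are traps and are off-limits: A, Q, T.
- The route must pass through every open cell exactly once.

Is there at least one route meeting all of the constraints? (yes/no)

no

Cell R has only one open neighbour but is neither the start nor the goal, so a Hamiltonian route would have to both enter and leave it through the same neighbour — impossible without revisiting.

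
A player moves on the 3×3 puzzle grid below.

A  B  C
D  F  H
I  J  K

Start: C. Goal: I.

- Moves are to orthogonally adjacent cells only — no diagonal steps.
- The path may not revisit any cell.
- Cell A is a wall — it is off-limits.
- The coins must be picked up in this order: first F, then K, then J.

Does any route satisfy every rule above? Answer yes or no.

One route that works: C → B → F → H → K → J → I.

yes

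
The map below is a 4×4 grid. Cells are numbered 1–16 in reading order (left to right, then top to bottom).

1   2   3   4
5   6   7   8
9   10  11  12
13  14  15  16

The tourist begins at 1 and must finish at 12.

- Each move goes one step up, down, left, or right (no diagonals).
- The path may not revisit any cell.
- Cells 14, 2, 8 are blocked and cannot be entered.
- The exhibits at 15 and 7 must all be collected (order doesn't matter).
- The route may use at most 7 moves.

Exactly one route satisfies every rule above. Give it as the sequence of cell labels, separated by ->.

1 -> 5 -> 6 -> 7 -> 11 -> 15 -> 16 -> 12

The 7-move cap with required stops at 15, 7 leaves no slack for detours.
Route from 1: down to 5, 2× right (reaching 7), 2× down (reaching 15), right to 16, up to 12 — 7 moves in all.
Check: all required cells visited; 7 ≤ 7 moves.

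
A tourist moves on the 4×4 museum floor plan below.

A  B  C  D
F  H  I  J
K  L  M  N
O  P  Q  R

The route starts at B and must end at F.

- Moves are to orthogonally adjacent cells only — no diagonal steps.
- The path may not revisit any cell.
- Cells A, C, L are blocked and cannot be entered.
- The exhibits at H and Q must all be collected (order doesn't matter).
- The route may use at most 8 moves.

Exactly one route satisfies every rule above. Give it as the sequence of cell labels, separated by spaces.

B H I M Q P O K F

The 8-move cap with required stops at H, Q leaves no slack for detours.
Route from B: down 1 to H, right 1 to I, down 2 to Q, left 2 to O, up 2 to F — 8 moves in all.
Check: all required cells visited; 8 ≤ 8 moves.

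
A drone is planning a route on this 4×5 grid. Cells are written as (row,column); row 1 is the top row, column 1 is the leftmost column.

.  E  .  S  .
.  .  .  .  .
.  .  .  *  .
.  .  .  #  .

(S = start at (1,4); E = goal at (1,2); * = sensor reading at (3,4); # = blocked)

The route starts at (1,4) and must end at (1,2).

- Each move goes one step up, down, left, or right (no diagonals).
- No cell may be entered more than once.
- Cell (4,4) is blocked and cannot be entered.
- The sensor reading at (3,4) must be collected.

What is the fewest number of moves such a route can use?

6

Any route passes through (3,4) somewhere between (1,4) and (1,2). Summing Manhattan distances along the two legs ((1,4) → (3,4) → (1,2)) gives a lower bound of 2 + 4 = 6 moves.
A route of 6 moves achieves this: (1,4) → (2,4) → (3,4) → (3,3) → (2,3) → (1,3) → (1,2).
Since 6 matches the lower bound, it is optimal.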